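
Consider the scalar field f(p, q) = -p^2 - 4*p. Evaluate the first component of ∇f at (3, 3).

-10

(∇f)_1 = ∂f/∂p = -2*p - 4
At (3, 3): -10.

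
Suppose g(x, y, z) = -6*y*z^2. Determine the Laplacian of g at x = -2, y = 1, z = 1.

-12

∂²g/∂x² = 0
∂²g/∂y² = 0
∂²g/∂z² = -12*y
∇²g = -12*y
At (-2, 1, 1): -12.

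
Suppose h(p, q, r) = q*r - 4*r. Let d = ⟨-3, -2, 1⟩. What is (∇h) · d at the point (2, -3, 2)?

∂h/∂p = 0
∂h/∂q = r
∂h/∂r = q - 4
∇h at (2, -3, 2) = (0, 2, -7)
∇h · d = (0)(-3) + (2)(-2) + (-7)(1) = -11

-11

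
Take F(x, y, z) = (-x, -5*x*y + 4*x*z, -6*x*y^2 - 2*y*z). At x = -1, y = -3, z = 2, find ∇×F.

(-36, 54, 23)

(∇×F)₁ = ∂F₃/∂y − ∂F₂/∂z = -12*x*y - 4*x - 2*z
(∇×F)₂ = ∂F₁/∂z − ∂F₃/∂x = 6*y^2
(∇×F)₃ = ∂F₂/∂x − ∂F₁/∂y = -5*y + 4*z
∇×F = (-12*x*y - 4*x - 2*z, 6*y^2, -5*y + 4*z)
At (-1, -3, 2): (-36, 54, 23).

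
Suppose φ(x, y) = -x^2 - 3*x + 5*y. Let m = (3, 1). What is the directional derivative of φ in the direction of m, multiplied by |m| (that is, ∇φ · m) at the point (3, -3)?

-22

∂φ/∂x = -2*x - 3
∂φ/∂y = 5
∇φ at (3, -3) = (-9, 5)
∇φ · m = (-9)(3) + (5)(1) = -22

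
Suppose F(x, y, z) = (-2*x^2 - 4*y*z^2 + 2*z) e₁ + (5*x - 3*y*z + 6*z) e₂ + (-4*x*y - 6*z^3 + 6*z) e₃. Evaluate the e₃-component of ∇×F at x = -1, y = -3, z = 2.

21

(∇×F)_3 = ∂F₂/∂x − ∂F₁/∂y
= 5 − (-4*z^2)
= 4*z^2 + 5
At (-1, -3, 2): 21.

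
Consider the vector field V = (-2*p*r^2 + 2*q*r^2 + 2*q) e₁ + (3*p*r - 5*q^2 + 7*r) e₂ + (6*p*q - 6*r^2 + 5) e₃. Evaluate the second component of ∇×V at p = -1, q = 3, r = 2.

14

(∇×V)_2 = ∂V₁/∂r − ∂V₃/∂p
= -4*p*r + 4*q*r − (6*q)
= -4*p*r + 4*q*r - 6*q
At (-1, 3, 2): 14.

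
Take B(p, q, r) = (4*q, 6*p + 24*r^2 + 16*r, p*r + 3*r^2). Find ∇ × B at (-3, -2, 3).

(∇×B)₁ = ∂B₃/∂q − ∂B₂/∂r = -48*r - 16
(∇×B)₂ = ∂B₁/∂r − ∂B₃/∂p = -r
(∇×B)₃ = ∂B₂/∂p − ∂B₁/∂q = 2
∇×B = (-48*r - 16, -r, 2)
At (-3, -2, 3): (-160, -3, 2).

(-160, -3, 2)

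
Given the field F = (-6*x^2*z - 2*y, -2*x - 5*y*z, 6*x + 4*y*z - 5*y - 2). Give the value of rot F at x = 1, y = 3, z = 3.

(∇×F)₁ = ∂F₃/∂y − ∂F₂/∂z = 5*y + 4*z - 5
(∇×F)₂ = ∂F₁/∂z − ∂F₃/∂x = -6*x^2 - 6
(∇×F)₃ = ∂F₂/∂x − ∂F₁/∂y = 0
∇×F = (5*y + 4*z - 5, -6*x^2 - 6, 0)
At (1, 3, 3): (22, -12, 0).

(22, -12, 0)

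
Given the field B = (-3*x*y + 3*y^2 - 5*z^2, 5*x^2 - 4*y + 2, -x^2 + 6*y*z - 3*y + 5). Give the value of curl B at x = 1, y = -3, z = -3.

(-21, 32, 31)

(∇×B)₁ = ∂B₃/∂y − ∂B₂/∂z = 6*z - 3
(∇×B)₂ = ∂B₁/∂z − ∂B₃/∂x = 2*x - 10*z
(∇×B)₃ = ∂B₂/∂x − ∂B₁/∂y = 13*x - 6*y
∇×B = (6*z - 3, 2*x - 10*z, 13*x - 6*y)
At (1, -3, -3): (-21, 32, 31).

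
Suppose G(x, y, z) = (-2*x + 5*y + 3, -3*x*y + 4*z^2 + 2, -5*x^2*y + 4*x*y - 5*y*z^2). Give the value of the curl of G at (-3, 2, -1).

(∇×G)₁ = ∂G₃/∂y − ∂G₂/∂z = -5*x^2 + 4*x - 5*z^2 - 8*z
(∇×G)₂ = ∂G₁/∂z − ∂G₃/∂x = 10*x*y - 4*y
(∇×G)₃ = ∂G₂/∂x − ∂G₁/∂y = -3*y - 5
∇×G = (-5*x^2 + 4*x - 5*z^2 - 8*z, 10*x*y - 4*y, -3*y - 5)
At (-3, 2, -1): (-54, -68, -11).

(-54, -68, -11)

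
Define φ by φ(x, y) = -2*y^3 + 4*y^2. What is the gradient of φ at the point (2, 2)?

(0, -8)

∂φ/∂x = 0
∂φ/∂y = -6*y^2 + 8*y
∇φ = (0, -6*y^2 + 8*y)
At (2, 2): (0, -8).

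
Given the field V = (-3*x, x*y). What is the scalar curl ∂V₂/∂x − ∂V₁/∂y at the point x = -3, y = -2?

-2

∂V₂/∂x = y
∂V₁/∂y = 0
Scalar curl = y
At (-3, -2): -2.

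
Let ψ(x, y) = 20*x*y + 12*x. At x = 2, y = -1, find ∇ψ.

∂ψ/∂x = 20*y + 12
∂ψ/∂y = 20*x
∇ψ = (20*y + 12, 20*x)
At (2, -1): (-8, 40).

(-8, 40)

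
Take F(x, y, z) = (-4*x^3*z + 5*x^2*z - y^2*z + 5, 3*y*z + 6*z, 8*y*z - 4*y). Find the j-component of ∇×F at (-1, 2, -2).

5

(∇×F)_2 = ∂F₁/∂z − ∂F₃/∂x
= -4*x^3 + 5*x^2 - y^2 − (0)
= -4*x^3 + 5*x^2 - y^2
At (-1, 2, -2): 5.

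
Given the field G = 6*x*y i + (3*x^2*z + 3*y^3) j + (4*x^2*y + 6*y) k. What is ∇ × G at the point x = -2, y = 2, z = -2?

(∇×G)₁ = ∂G₃/∂y − ∂G₂/∂z = x^2 + 6
(∇×G)₂ = ∂G₁/∂z − ∂G₃/∂x = -8*x*y
(∇×G)₃ = ∂G₂/∂x − ∂G₁/∂y = 6*x*z - 6*x
∇×G = (x^2 + 6, -8*x*y, 6*x*z - 6*x)
At (-2, 2, -2): (10, 32, 36).

(10, 32, 36)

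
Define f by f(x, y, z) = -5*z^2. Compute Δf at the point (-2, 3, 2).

∂²f/∂x² = 0
∂²f/∂y² = 0
∂²f/∂z² = -10
∇²f = -10
At (-2, 3, 2): -10.

-10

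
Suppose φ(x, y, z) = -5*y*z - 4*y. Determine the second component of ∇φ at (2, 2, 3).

(∇φ)_2 = ∂φ/∂y = -5*z - 4
At (2, 2, 3): -19.

-19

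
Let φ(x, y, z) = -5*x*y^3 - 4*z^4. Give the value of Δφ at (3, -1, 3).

-342

∂²φ/∂x² = 0
∂²φ/∂y² = -30*x*y
∂²φ/∂z² = -48*z^2
∇²φ = -30*x*y - 48*z^2
At (3, -1, 3): -342.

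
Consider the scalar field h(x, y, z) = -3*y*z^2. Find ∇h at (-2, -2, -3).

(0, -27, -36)

∂h/∂x = 0
∂h/∂y = -3*z^2
∂h/∂z = -6*y*z
∇h = (0, -3*z^2, -6*y*z)
At (-2, -2, -3): (0, -27, -36).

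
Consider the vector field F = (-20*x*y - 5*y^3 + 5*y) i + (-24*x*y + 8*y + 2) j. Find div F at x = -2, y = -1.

76

∂F₁/∂x = -20*y
∂F₂/∂y = -24*x + 8
∇·F = -24*x - 20*y + 8
At (-2, -1): 76.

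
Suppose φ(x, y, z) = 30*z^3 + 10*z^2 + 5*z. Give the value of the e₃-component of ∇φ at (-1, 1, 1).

(∇φ)_3 = ∂φ/∂z = 90*z^2 + 20*z + 5
At (-1, 1, 1): 115.

115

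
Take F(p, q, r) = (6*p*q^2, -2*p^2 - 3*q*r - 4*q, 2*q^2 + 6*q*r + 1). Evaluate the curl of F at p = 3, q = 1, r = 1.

(13, 0, -48)

(∇×F)₁ = ∂F₃/∂q − ∂F₂/∂r = 7*q + 6*r
(∇×F)₂ = ∂F₁/∂r − ∂F₃/∂p = 0
(∇×F)₃ = ∂F₂/∂p − ∂F₁/∂q = -12*p*q - 4*p
∇×F = (7*q + 6*r, 0, -12*p*q - 4*p)
At (3, 1, 1): (13, 0, -48).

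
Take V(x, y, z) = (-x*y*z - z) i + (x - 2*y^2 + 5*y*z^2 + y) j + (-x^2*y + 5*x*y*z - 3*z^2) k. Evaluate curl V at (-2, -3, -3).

(∇×V)₁ = ∂V₃/∂y − ∂V₂/∂z = -x^2 + 5*x*z - 10*y*z
(∇×V)₂ = ∂V₁/∂z − ∂V₃/∂x = x*y - 5*y*z - 1
(∇×V)₃ = ∂V₂/∂x − ∂V₁/∂y = x*z + 1
∇×V = (-x^2 + 5*x*z - 10*y*z, x*y - 5*y*z - 1, x*z + 1)
At (-2, -3, -3): (-64, -40, 7).

(-64, -40, 7)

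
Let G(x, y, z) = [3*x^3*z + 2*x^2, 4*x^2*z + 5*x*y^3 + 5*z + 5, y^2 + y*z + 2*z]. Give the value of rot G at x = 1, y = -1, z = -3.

(∇×G)₁ = ∂G₃/∂y − ∂G₂/∂z = -4*x^2 + 2*y + z - 5
(∇×G)₂ = ∂G₁/∂z − ∂G₃/∂x = 3*x^3
(∇×G)₃ = ∂G₂/∂x − ∂G₁/∂y = 8*x*z + 5*y^3
∇×G = (-4*x^2 + 2*y + z - 5, 3*x^3, 8*x*z + 5*y^3)
At (1, -1, -3): (-14, 3, -29).

(-14, 3, -29)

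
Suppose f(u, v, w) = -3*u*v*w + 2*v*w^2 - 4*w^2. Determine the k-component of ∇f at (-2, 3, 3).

30

(∇f)_3 = ∂f/∂w = -3*u*v + 4*v*w - 8*w
At (-2, 3, 3): 30.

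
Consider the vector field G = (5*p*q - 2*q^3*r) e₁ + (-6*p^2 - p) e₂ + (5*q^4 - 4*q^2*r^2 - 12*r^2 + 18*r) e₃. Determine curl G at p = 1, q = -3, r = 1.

(∇×G)₁ = ∂G₃/∂q − ∂G₂/∂r = 20*q^3 - 8*q*r^2
(∇×G)₂ = ∂G₁/∂r − ∂G₃/∂p = -2*q^3
(∇×G)₃ = ∂G₂/∂p − ∂G₁/∂q = -17*p + 6*q^2*r - 1
∇×G = (20*q^3 - 8*q*r^2, -2*q^3, -17*p + 6*q^2*r - 1)
At (1, -3, 1): (-516, 54, 36).

(-516, 54, 36)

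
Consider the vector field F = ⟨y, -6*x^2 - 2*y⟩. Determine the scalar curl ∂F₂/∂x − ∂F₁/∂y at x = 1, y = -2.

-13

∂F₂/∂x = -12*x
∂F₁/∂y = 1
Scalar curl = -12*x - 1
At (1, -2): -13.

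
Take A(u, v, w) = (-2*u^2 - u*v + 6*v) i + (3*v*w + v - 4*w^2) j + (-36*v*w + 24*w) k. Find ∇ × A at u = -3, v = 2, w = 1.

(∇×A)₁ = ∂A₃/∂v − ∂A₂/∂w = -3*v - 28*w
(∇×A)₂ = ∂A₁/∂w − ∂A₃/∂u = 0
(∇×A)₃ = ∂A₂/∂u − ∂A₁/∂v = u - 6
∇×A = (-3*v - 28*w, 0, u - 6)
At (-3, 2, 1): (-34, 0, -9).

(-34, 0, -9)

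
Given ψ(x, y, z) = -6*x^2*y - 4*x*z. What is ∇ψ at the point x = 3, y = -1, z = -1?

∂ψ/∂x = -12*x*y - 4*z
∂ψ/∂y = -6*x^2
∂ψ/∂z = -4*x
∇ψ = (-12*x*y - 4*z, -6*x^2, -4*x)
At (3, -1, -1): (40, -54, -12).

(40, -54, -12)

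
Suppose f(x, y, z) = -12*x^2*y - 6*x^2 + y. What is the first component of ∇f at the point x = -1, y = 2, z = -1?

60

(∇f)_1 = ∂f/∂x = -24*x*y - 12*x
At (-1, 2, -1): 60.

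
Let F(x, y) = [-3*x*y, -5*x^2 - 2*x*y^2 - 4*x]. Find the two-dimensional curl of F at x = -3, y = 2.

∂F₂/∂x = -10*x - 2*y^2 - 4
∂F₁/∂y = -3*x
Scalar curl = -7*x - 2*y^2 - 4
At (-3, 2): 9.

9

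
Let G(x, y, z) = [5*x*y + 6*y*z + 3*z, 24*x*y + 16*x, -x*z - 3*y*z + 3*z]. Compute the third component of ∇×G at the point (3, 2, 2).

37

(∇×G)_3 = ∂G₂/∂x − ∂G₁/∂y
= 24*y + 16 − (5*x + 6*z)
= -5*x + 24*y - 6*z + 16
At (3, 2, 2): 37.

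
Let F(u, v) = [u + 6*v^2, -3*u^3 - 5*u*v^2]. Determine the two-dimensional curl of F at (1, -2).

∂F₂/∂u = -9*u^2 - 5*v^2
∂F₁/∂v = 12*v
Scalar curl = -9*u^2 - 5*v^2 - 12*v
At (1, -2): -5.

-5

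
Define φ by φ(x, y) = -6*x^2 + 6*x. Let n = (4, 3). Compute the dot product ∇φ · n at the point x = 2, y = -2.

∂φ/∂x = -12*x + 6
∂φ/∂y = 0
∇φ at (2, -2) = (-18, 0)
∇φ · n = (-18)(4) + (0)(3) = -72

-72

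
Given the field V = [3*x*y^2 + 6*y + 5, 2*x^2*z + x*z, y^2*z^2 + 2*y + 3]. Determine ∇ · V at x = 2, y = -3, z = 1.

45

∂V₁/∂x = 3*y^2
∂V₂/∂y = 0
∂V₃/∂z = 2*y^2*z
∇·V = 2*y^2*z + 3*y^2
At (2, -3, 1): 45.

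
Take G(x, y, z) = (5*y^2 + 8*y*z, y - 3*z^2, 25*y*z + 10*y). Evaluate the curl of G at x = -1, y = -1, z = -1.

(-21, -8, 18)

(∇×G)₁ = ∂G₃/∂y − ∂G₂/∂z = 31*z + 10
(∇×G)₂ = ∂G₁/∂z − ∂G₃/∂x = 8*y
(∇×G)₃ = ∂G₂/∂x − ∂G₁/∂y = -10*y - 8*z
∇×G = (31*z + 10, 8*y, -10*y - 8*z)
At (-1, -1, -1): (-21, -8, 18).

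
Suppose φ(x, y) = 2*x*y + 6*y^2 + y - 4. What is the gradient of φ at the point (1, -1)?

∂φ/∂x = 2*y
∂φ/∂y = 2*x + 12*y + 1
∇φ = (2*y, 2*x + 12*y + 1)
At (1, -1): (-2, -9).

(-2, -9)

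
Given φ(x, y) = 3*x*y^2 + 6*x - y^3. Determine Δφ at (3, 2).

∂²φ/∂x² = 0
∂²φ/∂y² = 6*(x - y)
∇²φ = 6*x - 6*y
At (3, 2): 6.

6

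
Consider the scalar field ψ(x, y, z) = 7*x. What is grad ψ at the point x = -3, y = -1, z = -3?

(7, 0, 0)

∂ψ/∂x = 7
∂ψ/∂y = 0
∂ψ/∂z = 0
∇ψ = (7, 0, 0)
At (-3, -1, -3): (7, 0, 0).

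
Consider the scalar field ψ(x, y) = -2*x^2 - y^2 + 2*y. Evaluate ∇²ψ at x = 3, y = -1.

-6

∂²ψ/∂x² = -4
∂²ψ/∂y² = -2
∇²ψ = -6
At (3, -1): -6.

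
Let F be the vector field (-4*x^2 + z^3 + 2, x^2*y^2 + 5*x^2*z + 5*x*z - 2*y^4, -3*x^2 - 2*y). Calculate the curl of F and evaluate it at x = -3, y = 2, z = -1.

(-32, -15, 1)

(∇×F)₁ = ∂F₃/∂y − ∂F₂/∂z = -5*x^2 - 5*x - 2
(∇×F)₂ = ∂F₁/∂z − ∂F₃/∂x = 6*x + 3*z^2
(∇×F)₃ = ∂F₂/∂x − ∂F₁/∂y = 2*x*y^2 + 10*x*z + 5*z
∇×F = (-5*x^2 - 5*x - 2, 6*x + 3*z^2, 2*x*y^2 + 10*x*z + 5*z)
At (-3, 2, -1): (-32, -15, 1).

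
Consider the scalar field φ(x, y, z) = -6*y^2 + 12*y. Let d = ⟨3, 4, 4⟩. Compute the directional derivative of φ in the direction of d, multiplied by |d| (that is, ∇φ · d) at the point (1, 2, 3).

-48

∂φ/∂x = 0
∂φ/∂y = -12*y + 12
∂φ/∂z = 0
∇φ at (1, 2, 3) = (0, -12, 0)
∇φ · d = (0)(3) + (-12)(4) + (0)(4) = -48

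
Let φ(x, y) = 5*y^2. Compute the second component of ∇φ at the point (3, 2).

20

(∇φ)_2 = ∂φ/∂y = 10*y
At (3, 2): 20.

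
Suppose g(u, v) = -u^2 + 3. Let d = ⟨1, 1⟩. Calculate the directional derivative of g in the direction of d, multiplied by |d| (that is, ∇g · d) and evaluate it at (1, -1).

-2

∂g/∂u = -2*u
∂g/∂v = 0
∇g at (1, -1) = (-2, 0)
∇g · d = (-2)(1) + (0)(1) = -2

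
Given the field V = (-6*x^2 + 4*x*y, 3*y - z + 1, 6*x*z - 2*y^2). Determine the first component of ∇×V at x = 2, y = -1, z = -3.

5

(∇×V)_1 = ∂V₃/∂y − ∂V₂/∂z
= -4*y − (-1)
= -4*y + 1
At (2, -1, -3): 5.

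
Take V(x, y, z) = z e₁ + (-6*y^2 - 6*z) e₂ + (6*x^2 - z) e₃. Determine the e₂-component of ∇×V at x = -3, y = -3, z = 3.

(∇×V)_2 = ∂V₁/∂z − ∂V₃/∂x
= 1 − (12*x)
= -12*x + 1
At (-3, -3, 3): 37.

37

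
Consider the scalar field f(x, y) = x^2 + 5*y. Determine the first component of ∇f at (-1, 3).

(∇f)_1 = ∂f/∂x = 2*x
At (-1, 3): -2.

-2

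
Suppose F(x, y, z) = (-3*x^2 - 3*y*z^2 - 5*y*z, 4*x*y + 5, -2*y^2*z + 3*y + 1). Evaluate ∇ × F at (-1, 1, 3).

(-9, -23, 46)

(∇×F)₁ = ∂F₃/∂y − ∂F₂/∂z = -4*y*z + 3
(∇×F)₂ = ∂F₁/∂z − ∂F₃/∂x = -6*y*z - 5*y
(∇×F)₃ = ∂F₂/∂x − ∂F₁/∂y = 4*y + 3*z^2 + 5*z
∇×F = (-4*y*z + 3, -6*y*z - 5*y, 4*y + 3*z^2 + 5*z)
At (-1, 1, 3): (-9, -23, 46).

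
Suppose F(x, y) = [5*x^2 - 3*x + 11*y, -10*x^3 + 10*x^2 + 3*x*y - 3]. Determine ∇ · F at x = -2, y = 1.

∂F₁/∂x = 10*x - 3
∂F₂/∂y = 3*x
∇·F = 13*x - 3
At (-2, 1): -29.

-29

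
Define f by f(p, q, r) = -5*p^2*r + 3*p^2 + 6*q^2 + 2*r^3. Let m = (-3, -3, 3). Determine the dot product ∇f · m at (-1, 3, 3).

∂f/∂p = -10*p*r + 6*p
∂f/∂q = 12*q
∂f/∂r = -5*p^2 + 6*r^2
∇f at (-1, 3, 3) = (24, 36, 49)
∇f · m = (24)(-3) + (36)(-3) + (49)(3) = -33

-33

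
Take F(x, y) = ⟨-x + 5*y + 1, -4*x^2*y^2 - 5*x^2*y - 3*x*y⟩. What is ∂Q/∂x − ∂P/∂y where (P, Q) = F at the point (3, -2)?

-35

∂F₂/∂x = -8*x*y^2 - 10*x*y - 3*y
∂F₁/∂y = 5
Scalar curl = -8*x*y^2 - 10*x*y - 3*y - 5
At (3, -2): -35.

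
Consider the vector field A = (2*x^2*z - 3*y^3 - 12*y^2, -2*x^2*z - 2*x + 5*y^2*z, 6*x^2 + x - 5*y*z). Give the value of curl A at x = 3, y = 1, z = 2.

(3, -19, 7)

(∇×A)₁ = ∂A₃/∂y − ∂A₂/∂z = 2*x^2 - 5*y^2 - 5*z
(∇×A)₂ = ∂A₁/∂z − ∂A₃/∂x = 2*x^2 - 12*x - 1
(∇×A)₃ = ∂A₂/∂x − ∂A₁/∂y = -4*x*z + 9*y^2 + 24*y - 2
∇×A = (2*x^2 - 5*y^2 - 5*z, 2*x^2 - 12*x - 1, -4*x*z + 9*y^2 + 24*y - 2)
At (3, 1, 2): (3, -19, 7).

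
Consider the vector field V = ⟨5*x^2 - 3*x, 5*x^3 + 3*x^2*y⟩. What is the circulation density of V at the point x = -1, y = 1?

∂V₂/∂x = 15*x^2 + 6*x*y
∂V₁/∂y = 0
Scalar curl = 15*x^2 + 6*x*y
At (-1, 1): 9.

9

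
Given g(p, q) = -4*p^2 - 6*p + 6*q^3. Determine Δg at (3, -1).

∂²g/∂p² = -8
∂²g/∂q² = 36*q
∇²g = 36*q - 8
At (3, -1): -44.

-44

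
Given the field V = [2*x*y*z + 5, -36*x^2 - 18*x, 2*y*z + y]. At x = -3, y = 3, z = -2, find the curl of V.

(-3, -18, 186)

(∇×V)₁ = ∂V₃/∂y − ∂V₂/∂z = 2*z + 1
(∇×V)₂ = ∂V₁/∂z − ∂V₃/∂x = 2*x*y
(∇×V)₃ = ∂V₂/∂x − ∂V₁/∂y = -2*x*z - 72*x - 18
∇×V = (2*z + 1, 2*x*y, -2*x*z - 72*x - 18)
At (-3, 3, -2): (-3, -18, 186).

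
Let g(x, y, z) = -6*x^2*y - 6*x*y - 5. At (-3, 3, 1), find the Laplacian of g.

∂²g/∂x² = -12*y
∂²g/∂y² = 0
∂²g/∂z² = 0
∇²g = -12*y
At (-3, 3, 1): -36.

-36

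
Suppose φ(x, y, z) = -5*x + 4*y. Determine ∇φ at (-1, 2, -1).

(-5, 4, 0)

∂φ/∂x = -5
∂φ/∂y = 4
∂φ/∂z = 0
∇φ = (-5, 4, 0)
At (-1, 2, -1): (-5, 4, 0).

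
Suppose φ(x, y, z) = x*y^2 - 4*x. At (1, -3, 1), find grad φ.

(5, -6, 0)

∂φ/∂x = y^2 - 4
∂φ/∂y = 2*x*y
∂φ/∂z = 0
∇φ = (y^2 - 4, 2*x*y, 0)
At (1, -3, 1): (5, -6, 0).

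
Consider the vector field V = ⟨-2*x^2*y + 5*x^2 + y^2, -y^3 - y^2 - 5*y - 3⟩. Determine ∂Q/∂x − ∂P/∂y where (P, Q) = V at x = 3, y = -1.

∂V₂/∂x = 0
∂V₁/∂y = -2*x^2 + 2*y
Scalar curl = 2*x^2 - 2*y
At (3, -1): 20.

20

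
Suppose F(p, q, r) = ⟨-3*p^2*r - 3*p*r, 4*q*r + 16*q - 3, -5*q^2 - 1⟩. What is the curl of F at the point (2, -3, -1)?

(42, -18, 0)

(∇×F)₁ = ∂F₃/∂q − ∂F₂/∂r = -14*q
(∇×F)₂ = ∂F₁/∂r − ∂F₃/∂p = -3*p^2 - 3*p
(∇×F)₃ = ∂F₂/∂p − ∂F₁/∂q = 0
∇×F = (-14*q, -3*p^2 - 3*p, 0)
At (2, -3, -1): (42, -18, 0).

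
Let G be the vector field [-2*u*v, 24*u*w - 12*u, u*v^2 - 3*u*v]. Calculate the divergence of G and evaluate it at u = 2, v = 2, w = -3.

-4

∂G₁/∂u = -2*v
∂G₂/∂v = 0
∂G₃/∂w = 0
∇·G = -2*v
At (2, 2, -3): -4.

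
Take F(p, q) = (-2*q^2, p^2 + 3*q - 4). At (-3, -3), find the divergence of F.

∂F₁/∂p = 0
∂F₂/∂q = 3
∇·F = 3
At (-3, -3): 3.

3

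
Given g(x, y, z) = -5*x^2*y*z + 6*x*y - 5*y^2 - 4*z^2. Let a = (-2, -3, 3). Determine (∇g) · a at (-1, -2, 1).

43

∂g/∂x = -10*x*y*z + 6*y
∂g/∂y = -5*x^2*z + 6*x - 10*y
∂g/∂z = -5*x^2*y - 8*z
∇g at (-1, -2, 1) = (-32, 9, 2)
∇g · a = (-32)(-2) + (9)(-3) + (2)(3) = 43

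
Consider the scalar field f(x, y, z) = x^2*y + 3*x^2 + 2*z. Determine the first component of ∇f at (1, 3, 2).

12

(∇f)_1 = ∂f/∂x = 2*x*y + 6*x
At (1, 3, 2): 12.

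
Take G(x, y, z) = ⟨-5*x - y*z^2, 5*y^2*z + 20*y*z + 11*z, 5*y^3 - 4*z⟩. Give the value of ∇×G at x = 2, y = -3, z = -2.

(139, -12, 4)

(∇×G)₁ = ∂G₃/∂y − ∂G₂/∂z = 10*y^2 - 20*y - 11
(∇×G)₂ = ∂G₁/∂z − ∂G₃/∂x = -2*y*z
(∇×G)₃ = ∂G₂/∂x − ∂G₁/∂y = z^2
∇×G = (10*y^2 - 20*y - 11, -2*y*z, z^2)
At (2, -3, -2): (139, -12, 4).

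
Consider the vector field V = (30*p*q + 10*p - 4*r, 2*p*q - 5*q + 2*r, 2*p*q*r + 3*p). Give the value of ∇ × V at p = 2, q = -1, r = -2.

(-10, -11, -62)

(∇×V)₁ = ∂V₃/∂q − ∂V₂/∂r = 2*p*r - 2
(∇×V)₂ = ∂V₁/∂r − ∂V₃/∂p = -2*q*r - 7
(∇×V)₃ = ∂V₂/∂p − ∂V₁/∂q = -30*p + 2*q
∇×V = (2*p*r - 2, -2*q*r - 7, -30*p + 2*q)
At (2, -1, -2): (-10, -11, -62).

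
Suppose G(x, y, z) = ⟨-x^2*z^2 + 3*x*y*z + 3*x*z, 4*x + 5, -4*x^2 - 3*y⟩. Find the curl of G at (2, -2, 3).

(∇×G)₁ = ∂G₃/∂y − ∂G₂/∂z = -3
(∇×G)₂ = ∂G₁/∂z − ∂G₃/∂x = -2*x^2*z + 3*x*y + 11*x
(∇×G)₃ = ∂G₂/∂x − ∂G₁/∂y = -3*x*z + 4
∇×G = (-3, -2*x^2*z + 3*x*y + 11*x, -3*x*z + 4)
At (2, -2, 3): (-3, -14, -14).

(-3, -14, -14)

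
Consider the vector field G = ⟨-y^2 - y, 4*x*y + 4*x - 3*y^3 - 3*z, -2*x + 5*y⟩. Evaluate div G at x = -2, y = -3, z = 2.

∂G₁/∂x = 0
∂G₂/∂y = 4*x - 9*y^2
∂G₃/∂z = 0
∇·G = 4*x - 9*y^2
At (-2, -3, 2): -89.

-89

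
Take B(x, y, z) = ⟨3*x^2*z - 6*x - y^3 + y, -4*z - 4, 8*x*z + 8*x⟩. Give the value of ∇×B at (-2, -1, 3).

(∇×B)₁ = ∂B₃/∂y − ∂B₂/∂z = 4
(∇×B)₂ = ∂B₁/∂z − ∂B₃/∂x = 3*x^2 - 8*z - 8
(∇×B)₃ = ∂B₂/∂x − ∂B₁/∂y = 3*y^2 - 1
∇×B = (4, 3*x^2 - 8*z - 8, 3*y^2 - 1)
At (-2, -1, 3): (4, -20, 2).

(4, -20, 2)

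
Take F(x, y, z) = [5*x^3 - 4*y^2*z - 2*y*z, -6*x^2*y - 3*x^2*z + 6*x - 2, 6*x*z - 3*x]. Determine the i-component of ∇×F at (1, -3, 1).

3

(∇×F)_1 = ∂F₃/∂y − ∂F₂/∂z
= 0 − (-3*x^2)
= 3*x^2
At (1, -3, 1): 3.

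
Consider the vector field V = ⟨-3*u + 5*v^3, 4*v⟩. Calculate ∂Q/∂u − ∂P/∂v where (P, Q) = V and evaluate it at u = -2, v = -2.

∂V₂/∂u = 0
∂V₁/∂v = 15*v^2
Scalar curl = -15*v^2
At (-2, -2): -60.

-60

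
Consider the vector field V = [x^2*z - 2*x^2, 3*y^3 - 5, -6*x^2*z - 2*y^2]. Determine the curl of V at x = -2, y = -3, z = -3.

(12, 76, 0)

(∇×V)₁ = ∂V₃/∂y − ∂V₂/∂z = -4*y
(∇×V)₂ = ∂V₁/∂z − ∂V₃/∂x = x^2 + 12*x*z
(∇×V)₃ = ∂V₂/∂x − ∂V₁/∂y = 0
∇×V = (-4*y, x^2 + 12*x*z, 0)
At (-2, -3, -3): (12, 76, 0).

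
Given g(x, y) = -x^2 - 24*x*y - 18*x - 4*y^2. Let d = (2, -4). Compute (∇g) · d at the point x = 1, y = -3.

∂g/∂x = -2*x - 24*y - 18
∂g/∂y = -24*x - 8*y
∇g at (1, -3) = (52, 0)
∇g · d = (52)(2) + (0)(-4) = 104

104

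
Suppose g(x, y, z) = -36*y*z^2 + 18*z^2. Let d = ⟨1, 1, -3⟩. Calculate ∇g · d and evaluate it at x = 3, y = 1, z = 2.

∂g/∂x = 0
∂g/∂y = -36*z^2
∂g/∂z = -72*y*z + 36*z
∇g at (3, 1, 2) = (0, -144, -72)
∇g · d = (0)(1) + (-144)(1) + (-72)(-3) = 72

72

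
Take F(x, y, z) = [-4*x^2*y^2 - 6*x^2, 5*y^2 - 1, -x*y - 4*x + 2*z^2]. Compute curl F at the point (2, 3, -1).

(-2, 7, 96)

(∇×F)₁ = ∂F₃/∂y − ∂F₂/∂z = -x
(∇×F)₂ = ∂F₁/∂z − ∂F₃/∂x = y + 4
(∇×F)₃ = ∂F₂/∂x − ∂F₁/∂y = 8*x^2*y
∇×F = (-x, y + 4, 8*x^2*y)
At (2, 3, -1): (-2, 7, 96).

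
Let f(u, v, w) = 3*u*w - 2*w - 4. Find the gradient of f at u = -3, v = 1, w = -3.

∂f/∂u = 3*w
∂f/∂v = 0
∂f/∂w = 3*u - 2
∇f = (3*w, 0, 3*u - 2)
At (-3, 1, -3): (-9, 0, -11).

(-9, 0, -11)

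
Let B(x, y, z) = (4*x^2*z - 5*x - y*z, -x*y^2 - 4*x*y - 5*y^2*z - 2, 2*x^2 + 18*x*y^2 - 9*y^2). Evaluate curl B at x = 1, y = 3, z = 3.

(99, -165, -18)

(∇×B)₁ = ∂B₃/∂y − ∂B₂/∂z = 36*x*y + 5*y^2 - 18*y
(∇×B)₂ = ∂B₁/∂z − ∂B₃/∂x = 4*x^2 - 4*x - 18*y^2 - y
(∇×B)₃ = ∂B₂/∂x − ∂B₁/∂y = -y^2 - 4*y + z
∇×B = (36*x*y + 5*y^2 - 18*y, 4*x^2 - 4*x - 18*y^2 - y, -y^2 - 4*y + z)
At (1, 3, 3): (99, -165, -18).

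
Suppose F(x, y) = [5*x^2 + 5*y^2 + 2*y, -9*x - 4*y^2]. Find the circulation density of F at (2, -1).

∂F₂/∂x = -9
∂F₁/∂y = 10*y + 2
Scalar curl = -10*y - 11
At (2, -1): -1.

-1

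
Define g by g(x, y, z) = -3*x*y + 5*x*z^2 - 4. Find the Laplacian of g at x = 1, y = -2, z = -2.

10

∂²g/∂x² = 0
∂²g/∂y² = 0
∂²g/∂z² = 10*x
∇²g = 10*x
At (1, -2, -2): 10.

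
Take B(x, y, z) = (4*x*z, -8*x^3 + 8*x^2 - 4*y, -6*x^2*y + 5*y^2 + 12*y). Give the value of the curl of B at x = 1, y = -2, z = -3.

(∇×B)₁ = ∂B₃/∂y − ∂B₂/∂z = -6*x^2 + 10*y + 12
(∇×B)₂ = ∂B₁/∂z − ∂B₃/∂x = 12*x*y + 4*x
(∇×B)₃ = ∂B₂/∂x − ∂B₁/∂y = -24*x^2 + 16*x
∇×B = (-6*x^2 + 10*y + 12, 12*x*y + 4*x, -24*x^2 + 16*x)
At (1, -2, -3): (-14, -20, -8).

(-14, -20, -8)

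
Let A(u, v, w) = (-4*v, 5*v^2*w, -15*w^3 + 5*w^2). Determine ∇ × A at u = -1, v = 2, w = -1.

(∇×A)₁ = ∂A₃/∂v − ∂A₂/∂w = -5*v^2
(∇×A)₂ = ∂A₁/∂w − ∂A₃/∂u = 0
(∇×A)₃ = ∂A₂/∂u − ∂A₁/∂v = 4
∇×A = (-5*v^2, 0, 4)
At (-1, 2, -1): (-20, 0, 4).

(-20, 0, 4)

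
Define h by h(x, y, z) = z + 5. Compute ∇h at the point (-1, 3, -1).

∂h/∂x = 0
∂h/∂y = 0
∂h/∂z = 1
∇h = (0, 0, 1)
At (-1, 3, -1): (0, 0, 1).

(0, 0, 1)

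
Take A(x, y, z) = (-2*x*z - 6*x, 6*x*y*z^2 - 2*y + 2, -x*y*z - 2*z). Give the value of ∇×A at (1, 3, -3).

(∇×A)₁ = ∂A₃/∂y − ∂A₂/∂z = -12*x*y*z - x*z
(∇×A)₂ = ∂A₁/∂z − ∂A₃/∂x = -2*x + y*z
(∇×A)₃ = ∂A₂/∂x − ∂A₁/∂y = 6*y*z^2
∇×A = (-12*x*y*z - x*z, -2*x + y*z, 6*y*z^2)
At (1, 3, -3): (111, -11, 162).

(111, -11, 162)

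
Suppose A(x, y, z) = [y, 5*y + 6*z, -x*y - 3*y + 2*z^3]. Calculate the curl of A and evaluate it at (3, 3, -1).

(-12, 3, -1)

(∇×A)₁ = ∂A₃/∂y − ∂A₂/∂z = -x - 9
(∇×A)₂ = ∂A₁/∂z − ∂A₃/∂x = y
(∇×A)₃ = ∂A₂/∂x − ∂A₁/∂y = -1
∇×A = (-x - 9, y, -1)
At (3, 3, -1): (-12, 3, -1).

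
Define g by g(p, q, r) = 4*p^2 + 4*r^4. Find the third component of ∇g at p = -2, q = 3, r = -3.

-432

(∇g)_3 = ∂g/∂r = 16*r^3
At (-2, 3, -3): -432.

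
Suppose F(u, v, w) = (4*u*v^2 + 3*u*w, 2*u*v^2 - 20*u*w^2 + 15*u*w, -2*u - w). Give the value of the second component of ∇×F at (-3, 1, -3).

(∇×F)_2 = ∂F₁/∂w − ∂F₃/∂u
= 3*u − (-2)
= 3*u + 2
At (-3, 1, -3): -7.

-7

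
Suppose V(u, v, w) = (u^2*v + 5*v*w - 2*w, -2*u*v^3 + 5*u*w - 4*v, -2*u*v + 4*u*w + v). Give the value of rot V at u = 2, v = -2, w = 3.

(∇×V)₁ = ∂V₃/∂v − ∂V₂/∂w = -7*u + 1
(∇×V)₂ = ∂V₁/∂w − ∂V₃/∂u = 7*v - 4*w - 2
(∇×V)₃ = ∂V₂/∂u − ∂V₁/∂v = -u^2 - 2*v^3
∇×V = (-7*u + 1, 7*v - 4*w - 2, -u^2 - 2*v^3)
At (2, -2, 3): (-13, -28, 12).

(-13, -28, 12)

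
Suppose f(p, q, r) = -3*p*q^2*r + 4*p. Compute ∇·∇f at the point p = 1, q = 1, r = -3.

18

∂²f/∂p² = 0
∂²f/∂q² = -6*p*r
∂²f/∂r² = 0
∇²f = -6*p*r
At (1, 1, -3): 18.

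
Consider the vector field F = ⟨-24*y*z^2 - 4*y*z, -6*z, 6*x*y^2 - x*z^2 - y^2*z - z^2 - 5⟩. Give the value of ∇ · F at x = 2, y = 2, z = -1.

2

∂F₁/∂x = 0
∂F₂/∂y = 0
∂F₃/∂z = -2*x*z - y^2 - 2*z
∇·F = -2*x*z - y^2 - 2*z
At (2, 2, -1): 2.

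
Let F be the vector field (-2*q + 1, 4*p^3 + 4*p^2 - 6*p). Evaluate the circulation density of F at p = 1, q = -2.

16

∂F₂/∂p = 12*p^2 + 8*p - 6
∂F₁/∂q = -2
Scalar curl = 12*p^2 + 8*p - 4
At (1, -2): 16.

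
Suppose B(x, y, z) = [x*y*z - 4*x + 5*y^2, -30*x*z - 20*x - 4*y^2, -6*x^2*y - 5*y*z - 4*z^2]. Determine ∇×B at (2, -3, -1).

(41, -78, 42)

(∇×B)₁ = ∂B₃/∂y − ∂B₂/∂z = -6*x^2 + 30*x - 5*z
(∇×B)₂ = ∂B₁/∂z − ∂B₃/∂x = 13*x*y
(∇×B)₃ = ∂B₂/∂x − ∂B₁/∂y = -x*z - 10*y - 30*z - 20
∇×B = (-6*x^2 + 30*x - 5*z, 13*x*y, -x*z - 10*y - 30*z - 20)
At (2, -3, -1): (41, -78, 42).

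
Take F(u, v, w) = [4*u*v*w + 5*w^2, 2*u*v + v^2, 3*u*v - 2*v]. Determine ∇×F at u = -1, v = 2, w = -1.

(∇×F)₁ = ∂F₃/∂v − ∂F₂/∂w = 3*u - 2
(∇×F)₂ = ∂F₁/∂w − ∂F₃/∂u = 4*u*v - 3*v + 10*w
(∇×F)₃ = ∂F₂/∂u − ∂F₁/∂v = -4*u*w + 2*v
∇×F = (3*u - 2, 4*u*v - 3*v + 10*w, -4*u*w + 2*v)
At (-1, 2, -1): (-5, -24, 0).

(-5, -24, 0)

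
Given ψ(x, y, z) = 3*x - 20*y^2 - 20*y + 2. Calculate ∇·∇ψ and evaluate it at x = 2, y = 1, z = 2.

-40

∂²ψ/∂x² = 0
∂²ψ/∂y² = -40
∂²ψ/∂z² = 0
∇²ψ = -40
At (2, 1, 2): -40.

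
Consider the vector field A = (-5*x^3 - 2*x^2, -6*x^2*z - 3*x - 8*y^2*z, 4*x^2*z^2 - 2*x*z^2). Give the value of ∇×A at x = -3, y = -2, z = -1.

(86, 26, -39)

(∇×A)₁ = ∂A₃/∂y − ∂A₂/∂z = 6*x^2 + 8*y^2
(∇×A)₂ = ∂A₁/∂z − ∂A₃/∂x = -8*x*z^2 + 2*z^2
(∇×A)₃ = ∂A₂/∂x − ∂A₁/∂y = -12*x*z - 3
∇×A = (6*x^2 + 8*y^2, -8*x*z^2 + 2*z^2, -12*x*z - 3)
At (-3, -2, -1): (86, 26, -39).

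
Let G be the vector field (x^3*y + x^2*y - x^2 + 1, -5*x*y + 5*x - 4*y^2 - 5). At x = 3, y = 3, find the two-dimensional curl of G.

-46

∂G₂/∂x = -5*y + 5
∂G₁/∂y = x^3 + x^2
Scalar curl = -x^3 - x^2 - 5*y + 5
At (3, 3): -46.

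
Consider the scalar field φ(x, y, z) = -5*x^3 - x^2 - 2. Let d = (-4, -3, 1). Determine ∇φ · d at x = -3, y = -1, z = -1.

∂φ/∂x = -15*x^2 - 2*x
∂φ/∂y = 0
∂φ/∂z = 0
∇φ at (-3, -1, -1) = (-129, 0, 0)
∇φ · d = (-129)(-4) + (0)(-3) + (0)(1) = 516

516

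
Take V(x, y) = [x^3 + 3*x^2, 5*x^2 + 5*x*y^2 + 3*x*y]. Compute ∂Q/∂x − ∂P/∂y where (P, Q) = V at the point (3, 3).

84

∂V₂/∂x = 10*x + 5*y^2 + 3*y
∂V₁/∂y = 0
Scalar curl = 10*x + 5*y^2 + 3*y
At (3, 3): 84.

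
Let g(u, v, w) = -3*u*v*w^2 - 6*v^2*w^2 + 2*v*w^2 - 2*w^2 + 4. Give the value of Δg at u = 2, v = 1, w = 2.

-72

∂²g/∂u² = 0
∂²g/∂v² = -12*w^2
∂²g/∂w² = 2*(-3*u*v - 6*v^2 + 2*v - 2)
∇²g = -6*u*v - 12*v^2 + 4*v - 12*w^2 - 4
At (2, 1, 2): -72.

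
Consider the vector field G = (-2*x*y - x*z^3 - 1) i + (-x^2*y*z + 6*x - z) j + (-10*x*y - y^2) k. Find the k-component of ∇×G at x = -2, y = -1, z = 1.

(∇×G)_3 = ∂G₂/∂x − ∂G₁/∂y
= -2*x*y*z + 6 − (-2*x)
= -2*x*y*z + 2*x + 6
At (-2, -1, 1): -2.

-2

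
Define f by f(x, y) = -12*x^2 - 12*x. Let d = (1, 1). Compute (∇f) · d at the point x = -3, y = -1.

∂f/∂x = -24*x - 12
∂f/∂y = 0
∇f at (-3, -1) = (60, 0)
∇f · d = (60)(1) + (0)(1) = 60

60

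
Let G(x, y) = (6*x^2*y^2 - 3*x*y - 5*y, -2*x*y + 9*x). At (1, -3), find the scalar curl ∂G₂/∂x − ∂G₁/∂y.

∂G₂/∂x = -2*y + 9
∂G₁/∂y = 12*x^2*y - 3*x - 5
Scalar curl = -12*x^2*y + 3*x - 2*y + 14
At (1, -3): 59.

59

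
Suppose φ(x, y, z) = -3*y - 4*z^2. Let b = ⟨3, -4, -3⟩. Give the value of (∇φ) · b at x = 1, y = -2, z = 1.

∂φ/∂x = 0
∂φ/∂y = -3
∂φ/∂z = -8*z
∇φ at (1, -2, 1) = (0, -3, -8)
∇φ · b = (0)(3) + (-3)(-4) + (-8)(-3) = 36

36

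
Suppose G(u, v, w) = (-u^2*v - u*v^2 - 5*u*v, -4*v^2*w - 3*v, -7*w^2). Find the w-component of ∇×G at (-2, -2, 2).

2

(∇×G)_3 = ∂G₂/∂u − ∂G₁/∂v
= 0 − (-u^2 - 2*u*v - 5*u)
= u^2 + 2*u*v + 5*u
At (-2, -2, 2): 2.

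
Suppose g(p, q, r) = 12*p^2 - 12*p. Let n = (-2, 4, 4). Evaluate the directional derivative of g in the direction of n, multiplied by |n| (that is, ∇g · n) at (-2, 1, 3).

120

∂g/∂p = 24*p - 12
∂g/∂q = 0
∂g/∂r = 0
∇g at (-2, 1, 3) = (-60, 0, 0)
∇g · n = (-60)(-2) + (0)(4) + (0)(4) = 120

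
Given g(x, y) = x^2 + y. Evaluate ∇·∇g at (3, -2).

∂²g/∂x² = 2
∂²g/∂y² = 0
∇²g = 2
At (3, -2): 2.

2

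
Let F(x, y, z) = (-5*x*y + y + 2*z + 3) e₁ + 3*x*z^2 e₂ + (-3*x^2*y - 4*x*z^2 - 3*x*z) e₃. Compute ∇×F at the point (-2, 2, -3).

(∇×F)₁ = ∂F₃/∂y − ∂F₂/∂z = -3*x^2 - 6*x*z
(∇×F)₂ = ∂F₁/∂z − ∂F₃/∂x = 6*x*y + 4*z^2 + 3*z + 2
(∇×F)₃ = ∂F₂/∂x − ∂F₁/∂y = 5*x + 3*z^2 - 1
∇×F = (-3*x^2 - 6*x*z, 6*x*y + 4*z^2 + 3*z + 2, 5*x + 3*z^2 - 1)
At (-2, 2, -3): (-48, 5, 16).

(-48, 5, 16)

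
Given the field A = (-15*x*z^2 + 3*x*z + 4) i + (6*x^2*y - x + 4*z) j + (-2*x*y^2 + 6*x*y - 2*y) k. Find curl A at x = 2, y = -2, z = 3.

(∇×A)₁ = ∂A₃/∂y − ∂A₂/∂z = -4*x*y + 6*x - 6
(∇×A)₂ = ∂A₁/∂z − ∂A₃/∂x = -30*x*z + 3*x + 2*y^2 - 6*y
(∇×A)₃ = ∂A₂/∂x − ∂A₁/∂y = 12*x*y - 1
∇×A = (-4*x*y + 6*x - 6, -30*x*z + 3*x + 2*y^2 - 6*y, 12*x*y - 1)
At (2, -2, 3): (22, -154, -49).

(22, -154, -49)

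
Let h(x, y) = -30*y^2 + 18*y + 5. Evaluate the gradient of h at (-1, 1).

(0, -42)

∂h/∂x = 0
∂h/∂y = -60*y + 18
∇h = (0, -60*y + 18)
At (-1, 1): (0, -42).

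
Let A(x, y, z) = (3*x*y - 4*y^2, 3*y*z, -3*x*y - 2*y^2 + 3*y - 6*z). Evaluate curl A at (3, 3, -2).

(-27, 9, 15)

(∇×A)₁ = ∂A₃/∂y − ∂A₂/∂z = -3*x - 7*y + 3
(∇×A)₂ = ∂A₁/∂z − ∂A₃/∂x = 3*y
(∇×A)₃ = ∂A₂/∂x − ∂A₁/∂y = -3*x + 8*y
∇×A = (-3*x - 7*y + 3, 3*y, -3*x + 8*y)
At (3, 3, -2): (-27, 9, 15).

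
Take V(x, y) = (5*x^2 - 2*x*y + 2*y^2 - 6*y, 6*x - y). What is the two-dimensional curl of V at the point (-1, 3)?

-2

∂V₂/∂x = 6
∂V₁/∂y = -2*x + 4*y - 6
Scalar curl = 2*x - 4*y + 12
At (-1, 3): -2.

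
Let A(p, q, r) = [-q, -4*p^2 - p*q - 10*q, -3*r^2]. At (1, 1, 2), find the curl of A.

(∇×A)₁ = ∂A₃/∂q − ∂A₂/∂r = 0
(∇×A)₂ = ∂A₁/∂r − ∂A₃/∂p = 0
(∇×A)₃ = ∂A₂/∂p − ∂A₁/∂q = -8*p - q + 1
∇×A = (0, 0, -8*p - q + 1)
At (1, 1, 2): (0, 0, -8).

(0, 0, -8)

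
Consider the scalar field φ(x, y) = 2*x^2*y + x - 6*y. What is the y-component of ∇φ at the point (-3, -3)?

12

(∇φ)_2 = ∂φ/∂y = 2*x^2 - 6
At (-3, -3): 12.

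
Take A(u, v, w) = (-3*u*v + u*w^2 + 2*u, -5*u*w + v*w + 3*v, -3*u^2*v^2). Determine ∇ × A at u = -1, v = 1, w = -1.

(-12, -4, 2)

(∇×A)₁ = ∂A₃/∂v − ∂A₂/∂w = -6*u^2*v + 5*u - v
(∇×A)₂ = ∂A₁/∂w − ∂A₃/∂u = 6*u*v^2 + 2*u*w
(∇×A)₃ = ∂A₂/∂u − ∂A₁/∂v = 3*u - 5*w
∇×A = (-6*u^2*v + 5*u - v, 6*u*v^2 + 2*u*w, 3*u - 5*w)
At (-1, 1, -1): (-12, -4, 2).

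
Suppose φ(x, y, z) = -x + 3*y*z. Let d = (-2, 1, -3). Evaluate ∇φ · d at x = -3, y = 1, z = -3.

-16

∂φ/∂x = -1
∂φ/∂y = 3*z
∂φ/∂z = 3*y
∇φ at (-3, 1, -3) = (-1, -9, 3)
∇φ · d = (-1)(-2) + (-9)(1) + (3)(-3) = -16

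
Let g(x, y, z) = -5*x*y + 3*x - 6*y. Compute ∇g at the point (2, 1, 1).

(-2, -16, 0)

∂g/∂x = -5*y + 3
∂g/∂y = -5*x - 6
∂g/∂z = 0
∇g = (-5*y + 3, -5*x - 6, 0)
At (2, 1, 1): (-2, -16, 0).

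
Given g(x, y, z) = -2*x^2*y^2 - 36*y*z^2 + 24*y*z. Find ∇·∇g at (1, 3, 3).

-256

∂²g/∂x² = -4*y^2
∂²g/∂y² = -4*x^2
∂²g/∂z² = -72*y
∇²g = -4*x^2 - 4*y^2 - 72*y
At (1, 3, 3): -256.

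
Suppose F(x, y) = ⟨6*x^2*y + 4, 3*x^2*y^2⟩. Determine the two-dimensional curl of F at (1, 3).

48

∂F₂/∂x = 6*x*y^2
∂F₁/∂y = 6*x^2
Scalar curl = -6*x^2 + 6*x*y^2
At (1, 3): 48.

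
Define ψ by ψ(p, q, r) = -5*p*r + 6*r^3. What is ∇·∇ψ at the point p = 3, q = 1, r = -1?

∂²ψ/∂p² = 0
∂²ψ/∂q² = 0
∂²ψ/∂r² = 36*r
∇²ψ = 36*r
At (3, 1, -1): -36.

-36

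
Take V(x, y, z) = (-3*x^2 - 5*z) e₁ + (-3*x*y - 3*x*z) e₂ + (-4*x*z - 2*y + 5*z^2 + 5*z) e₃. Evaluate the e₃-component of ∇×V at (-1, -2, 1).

3

(∇×V)_3 = ∂V₂/∂x − ∂V₁/∂y
= -3*y - 3*z − (0)
= -3*y - 3*z
At (-1, -2, 1): 3.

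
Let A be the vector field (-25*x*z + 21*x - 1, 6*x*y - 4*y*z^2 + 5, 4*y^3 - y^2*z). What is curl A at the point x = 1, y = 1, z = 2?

(∇×A)₁ = ∂A₃/∂y − ∂A₂/∂z = 12*y^2 + 6*y*z
(∇×A)₂ = ∂A₁/∂z − ∂A₃/∂x = -25*x
(∇×A)₃ = ∂A₂/∂x − ∂A₁/∂y = 6*y
∇×A = (12*y^2 + 6*y*z, -25*x, 6*y)
At (1, 1, 2): (24, -25, 6).

(24, -25, 6)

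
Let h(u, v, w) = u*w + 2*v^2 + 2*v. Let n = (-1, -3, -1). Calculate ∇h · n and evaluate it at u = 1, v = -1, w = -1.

6

∂h/∂u = w
∂h/∂v = 4*v + 2
∂h/∂w = u
∇h at (1, -1, -1) = (-1, -2, 1)
∇h · n = (-1)(-1) + (-2)(-3) + (1)(-1) = 6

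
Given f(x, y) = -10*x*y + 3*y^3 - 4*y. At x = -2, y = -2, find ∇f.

∂f/∂x = -10*y
∂f/∂y = -10*x + 9*y^2 - 4
∇f = (-10*y, -10*x + 9*y^2 - 4)
At (-2, -2): (20, 52).

(20, 52)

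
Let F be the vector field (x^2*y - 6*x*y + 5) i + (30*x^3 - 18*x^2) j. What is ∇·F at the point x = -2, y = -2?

20

∂F₁/∂x = 2*x*y - 6*y
∂F₂/∂y = 0
∇·F = 2*x*y - 6*y
At (-2, -2): 20.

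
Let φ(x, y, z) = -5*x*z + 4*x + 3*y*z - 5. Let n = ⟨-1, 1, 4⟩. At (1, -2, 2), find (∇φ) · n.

-32

∂φ/∂x = -5*z + 4
∂φ/∂y = 3*z
∂φ/∂z = -5*x + 3*y
∇φ at (1, -2, 2) = (-6, 6, -11)
∇φ · n = (-6)(-1) + (6)(1) + (-11)(4) = -32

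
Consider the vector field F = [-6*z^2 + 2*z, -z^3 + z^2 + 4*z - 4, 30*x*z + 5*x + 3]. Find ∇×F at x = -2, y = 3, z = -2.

(12, 81, 0)

(∇×F)₁ = ∂F₃/∂y − ∂F₂/∂z = 3*z^2 - 2*z - 4
(∇×F)₂ = ∂F₁/∂z − ∂F₃/∂x = -42*z - 3
(∇×F)₃ = ∂F₂/∂x − ∂F₁/∂y = 0
∇×F = (3*z^2 - 2*z - 4, -42*z - 3, 0)
At (-2, 3, -2): (12, 81, 0).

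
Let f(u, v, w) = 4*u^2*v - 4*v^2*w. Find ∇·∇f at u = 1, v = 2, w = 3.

∂²f/∂u² = 8*v
∂²f/∂v² = -8*w
∂²f/∂w² = 0
∇²f = 8*v - 8*w
At (1, 2, 3): -8.

-8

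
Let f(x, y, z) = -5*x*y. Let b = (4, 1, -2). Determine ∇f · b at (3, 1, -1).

-35

∂f/∂x = -5*y
∂f/∂y = -5*x
∂f/∂z = 0
∇f at (3, 1, -1) = (-5, -15, 0)
∇f · b = (-5)(4) + (-15)(1) + (0)(-2) = -35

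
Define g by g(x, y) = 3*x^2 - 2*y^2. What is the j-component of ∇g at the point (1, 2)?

-8

(∇g)_2 = ∂g/∂y = -4*y
At (1, 2): -8.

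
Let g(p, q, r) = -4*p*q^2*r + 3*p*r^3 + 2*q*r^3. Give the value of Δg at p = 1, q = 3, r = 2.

∂²g/∂p² = 0
∂²g/∂q² = -8*p*r
∂²g/∂r² = 6*r*(3*p + 2*q)
∇²g = 10*p*r + 12*q*r
At (1, 3, 2): 92.

92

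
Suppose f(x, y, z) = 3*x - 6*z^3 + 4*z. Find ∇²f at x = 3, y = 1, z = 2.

∂²f/∂x² = 0
∂²f/∂y² = 0
∂²f/∂z² = -36*z
∇²f = -36*z
At (3, 1, 2): -72.

-72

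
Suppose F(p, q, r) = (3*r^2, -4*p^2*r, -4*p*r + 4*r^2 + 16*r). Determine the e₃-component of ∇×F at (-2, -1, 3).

(∇×F)_3 = ∂F₂/∂p − ∂F₁/∂q
= -8*p*r − (0)
= -8*p*r
At (-2, -1, 3): 48.

48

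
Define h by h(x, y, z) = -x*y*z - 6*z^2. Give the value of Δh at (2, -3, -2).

∂²h/∂x² = 0
∂²h/∂y² = 0
∂²h/∂z² = -12
∇²h = -12
At (2, -3, -2): -12.

-12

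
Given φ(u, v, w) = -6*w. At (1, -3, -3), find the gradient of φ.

(0, 0, -6)

∂φ/∂u = 0
∂φ/∂v = 0
∂φ/∂w = -6
∇φ = (0, 0, -6)
At (1, -3, -3): (0, 0, -6).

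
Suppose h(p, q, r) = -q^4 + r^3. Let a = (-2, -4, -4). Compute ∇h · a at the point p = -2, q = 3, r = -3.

324

∂h/∂p = 0
∂h/∂q = -4*q^3
∂h/∂r = 3*r^2
∇h at (-2, 3, -3) = (0, -108, 27)
∇h · a = (0)(-2) + (-108)(-4) + (27)(-4) = 324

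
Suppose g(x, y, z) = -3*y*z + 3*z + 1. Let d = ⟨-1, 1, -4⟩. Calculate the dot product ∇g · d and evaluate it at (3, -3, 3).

-57

∂g/∂x = 0
∂g/∂y = -3*z
∂g/∂z = -3*y + 3
∇g at (3, -3, 3) = (0, -9, 12)
∇g · d = (0)(-1) + (-9)(1) + (12)(-4) = -57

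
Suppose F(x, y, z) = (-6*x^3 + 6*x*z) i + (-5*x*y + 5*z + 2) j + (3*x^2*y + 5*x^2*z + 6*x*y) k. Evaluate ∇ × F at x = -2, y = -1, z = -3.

(-5, -78, 5)

(∇×F)₁ = ∂F₃/∂y − ∂F₂/∂z = 3*x^2 + 6*x - 5
(∇×F)₂ = ∂F₁/∂z − ∂F₃/∂x = -6*x*y - 10*x*z + 6*x - 6*y
(∇×F)₃ = ∂F₂/∂x − ∂F₁/∂y = -5*y
∇×F = (3*x^2 + 6*x - 5, -6*x*y - 10*x*z + 6*x - 6*y, -5*y)
At (-2, -1, -3): (-5, -78, 5).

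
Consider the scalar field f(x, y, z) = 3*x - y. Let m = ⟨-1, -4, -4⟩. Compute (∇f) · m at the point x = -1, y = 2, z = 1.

∂f/∂x = 3
∂f/∂y = -1
∂f/∂z = 0
∇f at (-1, 2, 1) = (3, -1, 0)
∇f · m = (3)(-1) + (-1)(-4) + (0)(-4) = 1

1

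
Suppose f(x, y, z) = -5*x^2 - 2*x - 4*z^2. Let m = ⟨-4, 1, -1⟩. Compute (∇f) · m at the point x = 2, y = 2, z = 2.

104

∂f/∂x = -10*x - 2
∂f/∂y = 0
∂f/∂z = -8*z
∇f at (2, 2, 2) = (-22, 0, -16)
∇f · m = (-22)(-4) + (0)(1) + (-16)(-1) = 104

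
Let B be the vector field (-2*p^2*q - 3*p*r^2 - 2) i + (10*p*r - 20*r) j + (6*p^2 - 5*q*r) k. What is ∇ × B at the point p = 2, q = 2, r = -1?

(5, -12, -2)

(∇×B)₁ = ∂B₃/∂q − ∂B₂/∂r = -10*p - 5*r + 20
(∇×B)₂ = ∂B₁/∂r − ∂B₃/∂p = -6*p*r - 12*p
(∇×B)₃ = ∂B₂/∂p − ∂B₁/∂q = 2*p^2 + 10*r
∇×B = (-10*p - 5*r + 20, -6*p*r - 12*p, 2*p^2 + 10*r)
At (2, 2, -1): (5, -12, -2).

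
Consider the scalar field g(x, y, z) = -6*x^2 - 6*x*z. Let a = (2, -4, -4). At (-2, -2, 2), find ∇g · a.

∂g/∂x = -12*x - 6*z
∂g/∂y = 0
∂g/∂z = -6*x
∇g at (-2, -2, 2) = (12, 0, 12)
∇g · a = (12)(2) + (0)(-4) + (12)(-4) = -24

-24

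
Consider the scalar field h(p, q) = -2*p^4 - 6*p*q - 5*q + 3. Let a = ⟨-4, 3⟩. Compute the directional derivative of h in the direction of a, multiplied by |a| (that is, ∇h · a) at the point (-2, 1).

-211

∂h/∂p = -8*p^3 - 6*q
∂h/∂q = -6*p - 5
∇h at (-2, 1) = (58, 7)
∇h · a = (58)(-4) + (7)(3) = -211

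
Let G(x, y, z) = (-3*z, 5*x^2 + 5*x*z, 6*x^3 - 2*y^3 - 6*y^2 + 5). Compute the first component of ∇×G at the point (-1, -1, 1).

(∇×G)_1 = ∂G₃/∂y − ∂G₂/∂z
= -6*y^2 - 12*y − (5*x)
= -5*x - 6*y^2 - 12*y
At (-1, -1, 1): 11.

11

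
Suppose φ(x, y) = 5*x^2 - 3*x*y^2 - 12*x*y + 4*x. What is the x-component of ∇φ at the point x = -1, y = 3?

(∇φ)_1 = ∂φ/∂x = 10*x - 3*y^2 - 12*y + 4
At (-1, 3): -69.

-69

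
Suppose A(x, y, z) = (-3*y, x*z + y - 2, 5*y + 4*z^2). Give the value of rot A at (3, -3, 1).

(2, 0, 4)

(∇×A)₁ = ∂A₃/∂y − ∂A₂/∂z = -x + 5
(∇×A)₂ = ∂A₁/∂z − ∂A₃/∂x = 0
(∇×A)₃ = ∂A₂/∂x − ∂A₁/∂y = z + 3
∇×A = (-x + 5, 0, z + 3)
At (3, -3, 1): (2, 0, 4).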